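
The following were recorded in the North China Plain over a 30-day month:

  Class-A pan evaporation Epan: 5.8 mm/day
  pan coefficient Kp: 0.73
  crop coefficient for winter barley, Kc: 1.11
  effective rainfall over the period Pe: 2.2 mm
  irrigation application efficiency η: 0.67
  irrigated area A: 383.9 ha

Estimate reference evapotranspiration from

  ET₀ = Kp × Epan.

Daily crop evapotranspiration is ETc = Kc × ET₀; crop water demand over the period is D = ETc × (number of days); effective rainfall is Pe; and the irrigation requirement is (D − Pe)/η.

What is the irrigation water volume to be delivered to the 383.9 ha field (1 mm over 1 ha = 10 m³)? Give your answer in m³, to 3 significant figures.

ET₀ = 0.73 × 5.8 = 4.2340 mm/d
ETc = Kc × ET₀ = 1.11 × 4.2340 = 4.6997 mm/d
Crop demand D = ETc × 30 d = 4.6997 × 30 = 140.991 mm
D − Pe = 140.991 − 2.2 = 138.791 mm
Gross irrigation = 138.791 / 0.67 = 207.151 mm
Volume = 207.151 mm × 383.9 ha × 10 = 795252.7 m³

795000 m³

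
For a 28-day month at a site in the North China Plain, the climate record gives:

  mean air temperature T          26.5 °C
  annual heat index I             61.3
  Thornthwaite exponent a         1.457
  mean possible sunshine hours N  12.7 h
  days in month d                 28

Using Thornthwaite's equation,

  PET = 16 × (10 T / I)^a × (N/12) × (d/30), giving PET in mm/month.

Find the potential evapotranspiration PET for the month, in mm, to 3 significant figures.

133 mm

10T/I = 10 × 26.5 / 61.3 = 4.3230
(10T/I)^a = 4.3230^1.457 = 8.4399
Uncorrected PET = 16 × 8.4399 = 135.038 mm
Correction = (N/12)(d/30) = (12.7/12)(28/30) = 0.9878
PET = 135.038 × 0.9878 = 133.391 mm/month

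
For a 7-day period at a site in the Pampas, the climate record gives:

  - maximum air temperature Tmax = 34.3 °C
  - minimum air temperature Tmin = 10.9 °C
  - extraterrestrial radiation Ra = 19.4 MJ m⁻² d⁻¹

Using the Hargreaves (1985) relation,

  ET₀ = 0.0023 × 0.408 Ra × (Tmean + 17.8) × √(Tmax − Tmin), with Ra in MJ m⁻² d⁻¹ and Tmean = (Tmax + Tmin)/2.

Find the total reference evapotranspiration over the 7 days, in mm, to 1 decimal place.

24.9 mm

Tmean = (34.3 + 10.9)/2 = 22.60 °C
0.408 Ra = 0.408 × 19.4 = 7.9152 mm/d equivalent
ET₀ = 0.0023 × 7.9152 × (22.60 + 17.8) × √23.4 = 0.0023 × 7.9152 × 40.40 × 4.8374 = 3.5578 mm/d
Over 7 days: 3.5578 × 7 = 24.905 mm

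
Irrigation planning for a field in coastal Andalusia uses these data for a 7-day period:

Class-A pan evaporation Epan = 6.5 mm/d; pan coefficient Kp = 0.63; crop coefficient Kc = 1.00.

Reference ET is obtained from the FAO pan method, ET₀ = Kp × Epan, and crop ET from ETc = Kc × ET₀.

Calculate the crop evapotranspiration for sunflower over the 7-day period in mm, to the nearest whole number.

ET₀ = 0.63 × 6.5 = 4.0950 mm/d
ETc = Kc × ET₀ = 1.00 × 4.0950 = 4.0950 mm/d
Over 7 days: 4.0950 × 7 = 28.665 mm

29 mm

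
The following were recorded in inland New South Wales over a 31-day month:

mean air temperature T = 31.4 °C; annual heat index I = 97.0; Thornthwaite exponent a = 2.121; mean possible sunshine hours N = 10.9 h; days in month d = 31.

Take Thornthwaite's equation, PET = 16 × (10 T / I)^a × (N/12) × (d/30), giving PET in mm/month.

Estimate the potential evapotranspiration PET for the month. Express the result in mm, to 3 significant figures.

10T/I = 10 × 31.4 / 97.0 = 3.2371
(10T/I)^a = 3.2371^2.121 = 12.0793
Uncorrected PET = 16 × 12.0793 = 193.269 mm
Correction = (N/12)(d/30) = (10.9/12)(31/30) = 0.9386
PET = 193.269 × 0.9386 = 181.402 mm/month

181 mm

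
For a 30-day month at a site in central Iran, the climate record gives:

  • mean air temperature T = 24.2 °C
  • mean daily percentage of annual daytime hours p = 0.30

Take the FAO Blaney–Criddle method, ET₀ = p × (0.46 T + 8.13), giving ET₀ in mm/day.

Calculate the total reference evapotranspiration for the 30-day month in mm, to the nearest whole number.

173 mm

ET₀ = 0.30 × (0.46 × 24.2 + 8.13) = 0.30 × 19.262 = 5.7786 mm/d
Monthly total = 5.7786 × 30 = 173.358 mm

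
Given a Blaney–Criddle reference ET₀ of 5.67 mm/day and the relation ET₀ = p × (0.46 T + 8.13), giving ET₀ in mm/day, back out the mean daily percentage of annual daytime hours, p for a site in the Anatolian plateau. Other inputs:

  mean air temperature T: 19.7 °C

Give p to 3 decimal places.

0.330

p = ET₀ / (0.46 T + 8.13) = 5.67 / (0.46 × 19.7 + 8.13) = 5.67 / 17.192 = 0.3298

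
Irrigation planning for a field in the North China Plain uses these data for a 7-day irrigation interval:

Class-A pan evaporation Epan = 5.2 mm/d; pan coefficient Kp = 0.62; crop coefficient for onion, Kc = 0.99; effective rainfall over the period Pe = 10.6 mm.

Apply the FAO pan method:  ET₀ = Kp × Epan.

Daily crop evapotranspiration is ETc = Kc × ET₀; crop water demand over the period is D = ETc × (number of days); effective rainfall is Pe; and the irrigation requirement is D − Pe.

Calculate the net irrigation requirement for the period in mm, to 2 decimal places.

11.74 mm

ET₀ = 0.62 × 5.2 = 3.2240 mm/d
ETc = Kc × ET₀ = 0.99 × 3.2240 = 3.1918 mm/d
Crop demand D = ETc × 7 d = 3.1918 × 7 = 22.343 mm
D − Pe = 22.343 − 10.6 = 11.743 mm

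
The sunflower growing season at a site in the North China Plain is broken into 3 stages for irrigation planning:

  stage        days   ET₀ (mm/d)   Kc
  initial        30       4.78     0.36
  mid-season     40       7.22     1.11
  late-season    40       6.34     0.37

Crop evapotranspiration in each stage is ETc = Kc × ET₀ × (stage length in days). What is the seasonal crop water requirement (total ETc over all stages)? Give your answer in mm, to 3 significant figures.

initial: 0.36 × 4.78 × 30 = 51.62 mm
mid-season: 1.11 × 7.22 × 40 = 320.57 mm
late-season: 0.37 × 6.34 × 40 = 93.83 mm
Seasonal total = 466.02 mm

466 mm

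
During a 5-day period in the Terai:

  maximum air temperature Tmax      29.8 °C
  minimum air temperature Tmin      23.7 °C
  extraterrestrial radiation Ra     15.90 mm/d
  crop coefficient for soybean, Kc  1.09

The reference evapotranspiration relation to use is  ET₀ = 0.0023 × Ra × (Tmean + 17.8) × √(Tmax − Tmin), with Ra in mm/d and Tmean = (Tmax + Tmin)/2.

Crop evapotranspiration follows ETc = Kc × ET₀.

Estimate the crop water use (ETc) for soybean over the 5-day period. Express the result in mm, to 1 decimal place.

Tmean = (29.8 + 23.7)/2 = 26.75 °C
ET₀ = 0.0023 × 15.90 × (26.75 + 17.8) × √6.1 = 0.0023 × 15.90 × 44.55 × 2.4698 = 4.0238 mm/d
ETc = Kc × ET₀ = 1.09 × 4.0238 = 4.3859 mm/d
Over 5 days: 4.3859 × 5 = 21.930 mm

21.9 mm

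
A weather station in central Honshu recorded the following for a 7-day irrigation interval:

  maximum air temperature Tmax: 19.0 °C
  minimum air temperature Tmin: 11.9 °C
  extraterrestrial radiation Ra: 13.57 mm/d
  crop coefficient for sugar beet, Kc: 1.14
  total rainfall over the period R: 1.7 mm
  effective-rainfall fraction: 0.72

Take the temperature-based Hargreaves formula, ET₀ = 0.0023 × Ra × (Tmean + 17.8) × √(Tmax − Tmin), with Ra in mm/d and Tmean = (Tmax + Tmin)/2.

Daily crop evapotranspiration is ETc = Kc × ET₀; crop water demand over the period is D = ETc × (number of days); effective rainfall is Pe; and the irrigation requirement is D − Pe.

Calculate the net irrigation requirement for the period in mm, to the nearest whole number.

Tmean = (19.0 + 11.9)/2 = 15.45 °C
ET₀ = 0.0023 × 13.57 × (15.45 + 17.8) × √7.1 = 0.0023 × 13.57 × 33.25 × 2.6646 = 2.7652 mm/d
ETc = Kc × ET₀ = 1.14 × 2.7652 = 3.1523 mm/d
Crop demand D = ETc × 7 d = 3.1523 × 7 = 22.066 mm
Pe = 0.72 × 1.7 = 1.224 mm
D − Pe = 22.066 − 1.224 = 20.842 mm

21 mm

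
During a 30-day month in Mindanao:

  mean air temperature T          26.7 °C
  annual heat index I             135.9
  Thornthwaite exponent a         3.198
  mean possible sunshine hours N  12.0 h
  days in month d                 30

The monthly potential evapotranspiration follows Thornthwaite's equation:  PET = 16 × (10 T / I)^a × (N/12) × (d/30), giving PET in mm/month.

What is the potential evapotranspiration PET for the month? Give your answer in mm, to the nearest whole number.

10T/I = 10 × 26.7 / 135.9 = 1.9647
(10T/I)^a = 1.9647^3.198 = 8.6688
Uncorrected PET = 16 × 8.6688 = 138.701 mm
Correction = (N/12)(d/30) = (12.0/12)(30/30) = 1.0000
PET = 138.701 × 1.0000 = 138.701 mm/month

139 mm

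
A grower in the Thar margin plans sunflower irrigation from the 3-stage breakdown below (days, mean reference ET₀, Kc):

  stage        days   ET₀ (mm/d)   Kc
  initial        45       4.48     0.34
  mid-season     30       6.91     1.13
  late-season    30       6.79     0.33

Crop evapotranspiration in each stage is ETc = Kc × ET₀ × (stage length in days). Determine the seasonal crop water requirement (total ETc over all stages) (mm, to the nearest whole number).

370 mm

initial: 0.34 × 4.48 × 45 = 68.54 mm
mid-season: 1.13 × 6.91 × 30 = 234.25 mm
late-season: 0.33 × 6.79 × 30 = 67.22 mm
Seasonal total = 370.01 mm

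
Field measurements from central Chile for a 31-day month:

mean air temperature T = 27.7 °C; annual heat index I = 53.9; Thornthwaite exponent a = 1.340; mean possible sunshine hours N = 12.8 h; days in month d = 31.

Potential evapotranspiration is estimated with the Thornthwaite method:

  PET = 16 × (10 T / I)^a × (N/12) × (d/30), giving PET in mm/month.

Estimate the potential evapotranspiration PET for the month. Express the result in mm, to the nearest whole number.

10T/I = 10 × 27.7 / 53.9 = 5.1391
(10T/I)^a = 5.1391^1.340 = 8.9658
Uncorrected PET = 16 × 8.9658 = 143.453 mm
Correction = (N/12)(d/30) = (12.8/12)(31/30) = 1.1022
PET = 143.453 × 1.1022 = 158.114 mm/month

158 mm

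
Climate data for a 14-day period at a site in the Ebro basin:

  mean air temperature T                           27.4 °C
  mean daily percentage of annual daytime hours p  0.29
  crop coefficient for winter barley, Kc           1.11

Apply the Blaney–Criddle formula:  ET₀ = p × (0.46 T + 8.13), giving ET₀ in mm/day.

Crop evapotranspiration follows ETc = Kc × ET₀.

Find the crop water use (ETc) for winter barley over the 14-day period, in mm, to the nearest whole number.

ET₀ = 0.29 × (0.46 × 27.4 + 8.13) = 0.29 × 20.734 = 6.0129 mm/d
ETc = Kc × ET₀ = 1.11 × 6.0129 = 6.6743 mm/d
Over 14 days: 6.6743 × 14 = 93.440 mm

93 mm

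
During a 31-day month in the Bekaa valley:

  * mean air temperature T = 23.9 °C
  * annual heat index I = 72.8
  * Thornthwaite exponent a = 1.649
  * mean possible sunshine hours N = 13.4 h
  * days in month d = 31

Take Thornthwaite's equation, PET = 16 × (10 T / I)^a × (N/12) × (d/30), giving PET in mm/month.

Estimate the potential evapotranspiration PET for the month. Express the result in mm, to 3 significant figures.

131 mm

10T/I = 10 × 23.9 / 72.8 = 3.2830
(10T/I)^a = 3.2830^1.649 = 7.1012
Uncorrected PET = 16 × 7.1012 = 113.619 mm
Correction = (N/12)(d/30) = (13.4/12)(31/30) = 1.1539
PET = 113.619 × 1.1539 = 131.105 mm/month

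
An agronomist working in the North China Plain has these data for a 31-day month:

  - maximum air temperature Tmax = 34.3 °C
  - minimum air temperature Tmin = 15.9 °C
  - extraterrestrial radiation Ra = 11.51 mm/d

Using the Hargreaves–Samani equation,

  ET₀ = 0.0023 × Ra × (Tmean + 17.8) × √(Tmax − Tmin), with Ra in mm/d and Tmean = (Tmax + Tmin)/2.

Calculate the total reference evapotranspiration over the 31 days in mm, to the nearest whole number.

151 mm

Tmean = (34.3 + 15.9)/2 = 25.10 °C
ET₀ = 0.0023 × 11.51 × (25.10 + 17.8) × √18.4 = 0.0023 × 11.51 × 42.90 × 4.2895 = 4.8715 mm/d
Over 31 days: 4.8715 × 31 = 151.017 mm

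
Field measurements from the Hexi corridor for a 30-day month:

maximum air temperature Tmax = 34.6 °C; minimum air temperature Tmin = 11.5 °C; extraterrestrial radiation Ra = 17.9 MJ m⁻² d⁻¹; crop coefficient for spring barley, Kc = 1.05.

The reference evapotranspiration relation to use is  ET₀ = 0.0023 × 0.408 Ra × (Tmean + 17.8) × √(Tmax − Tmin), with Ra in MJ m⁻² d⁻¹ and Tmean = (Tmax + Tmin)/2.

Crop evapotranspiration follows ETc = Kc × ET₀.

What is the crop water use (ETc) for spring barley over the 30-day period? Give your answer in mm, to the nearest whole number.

104 mm

Tmean = (34.6 + 11.5)/2 = 23.05 °C
0.408 Ra = 0.408 × 17.9 = 7.3032 mm/d equivalent
ET₀ = 0.0023 × 7.3032 × (23.05 + 17.8) × √23.1 = 0.0023 × 7.3032 × 40.85 × 4.8062 = 3.2979 mm/d
ETc = Kc × ET₀ = 1.05 × 3.2979 = 3.4628 mm/d
Over 30 days: 3.4628 × 30 = 103.884 mm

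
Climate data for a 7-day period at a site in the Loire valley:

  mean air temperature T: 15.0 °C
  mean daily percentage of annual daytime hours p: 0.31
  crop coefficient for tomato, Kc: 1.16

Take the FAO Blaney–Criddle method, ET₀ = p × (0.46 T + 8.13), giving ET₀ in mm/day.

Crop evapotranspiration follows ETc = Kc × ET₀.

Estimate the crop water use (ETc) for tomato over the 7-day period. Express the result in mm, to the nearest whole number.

ET₀ = 0.31 × (0.46 × 15.0 + 8.13) = 0.31 × 15.030 = 4.6593 mm/d
ETc = Kc × ET₀ = 1.16 × 4.6593 = 5.4048 mm/d
Over 7 days: 5.4048 × 7 = 37.834 mm

38 mm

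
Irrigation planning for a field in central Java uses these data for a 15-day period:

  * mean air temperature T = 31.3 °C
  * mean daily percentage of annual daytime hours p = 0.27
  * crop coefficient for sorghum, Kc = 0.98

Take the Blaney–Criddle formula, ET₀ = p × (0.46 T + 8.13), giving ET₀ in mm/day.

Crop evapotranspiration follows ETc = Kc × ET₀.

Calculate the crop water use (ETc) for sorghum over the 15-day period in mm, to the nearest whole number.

ET₀ = 0.27 × (0.46 × 31.3 + 8.13) = 0.27 × 22.528 = 6.0826 mm/d
ETc = Kc × ET₀ = 0.98 × 6.0826 = 5.9609 mm/d
Over 15 days: 5.9609 × 15 = 89.414 mm

89 mm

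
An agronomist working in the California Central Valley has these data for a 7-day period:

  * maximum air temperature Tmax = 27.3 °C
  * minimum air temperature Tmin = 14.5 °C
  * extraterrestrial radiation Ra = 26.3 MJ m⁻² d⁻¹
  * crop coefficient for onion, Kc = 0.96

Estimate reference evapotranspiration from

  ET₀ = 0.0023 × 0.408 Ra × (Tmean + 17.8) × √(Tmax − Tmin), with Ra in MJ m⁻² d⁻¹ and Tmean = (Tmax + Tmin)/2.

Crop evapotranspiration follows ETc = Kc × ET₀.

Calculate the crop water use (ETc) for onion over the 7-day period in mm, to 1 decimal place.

23.0 mm

Tmean = (27.3 + 14.5)/2 = 20.90 °C
0.408 Ra = 0.408 × 26.3 = 10.7304 mm/d equivalent
ET₀ = 0.0023 × 10.7304 × (20.90 + 17.8) × √12.8 = 0.0023 × 10.7304 × 38.70 × 3.5777 = 3.4171 mm/d
ETc = Kc × ET₀ = 0.96 × 3.4171 = 3.2804 mm/d
Over 7 days: 3.2804 × 7 = 22.963 mm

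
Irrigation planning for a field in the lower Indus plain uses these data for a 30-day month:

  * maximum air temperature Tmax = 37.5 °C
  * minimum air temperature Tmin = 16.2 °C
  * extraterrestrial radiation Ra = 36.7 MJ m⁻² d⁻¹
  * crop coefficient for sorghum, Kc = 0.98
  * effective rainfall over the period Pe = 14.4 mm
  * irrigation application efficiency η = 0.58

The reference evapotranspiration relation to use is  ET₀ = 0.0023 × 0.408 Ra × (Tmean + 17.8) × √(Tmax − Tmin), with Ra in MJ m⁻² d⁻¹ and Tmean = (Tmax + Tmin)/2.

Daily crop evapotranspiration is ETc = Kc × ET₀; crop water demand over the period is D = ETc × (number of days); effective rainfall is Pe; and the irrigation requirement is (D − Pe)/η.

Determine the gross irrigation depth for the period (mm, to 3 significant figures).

Tmean = (37.5 + 16.2)/2 = 26.85 °C
0.408 Ra = 0.408 × 36.7 = 14.9736 mm/d equivalent
ET₀ = 0.0023 × 14.9736 × (26.85 + 17.8) × √21.3 = 0.0023 × 14.9736 × 44.65 × 4.6152 = 7.0969 mm/d
ETc = Kc × ET₀ = 0.98 × 7.0969 = 6.9550 mm/d
Crop demand D = ETc × 30 d = 6.9550 × 30 = 208.650 mm
D − Pe = 208.650 − 14.4 = 194.250 mm
Gross irrigation = 194.250 / 0.58 = 334.914 mm

335 mm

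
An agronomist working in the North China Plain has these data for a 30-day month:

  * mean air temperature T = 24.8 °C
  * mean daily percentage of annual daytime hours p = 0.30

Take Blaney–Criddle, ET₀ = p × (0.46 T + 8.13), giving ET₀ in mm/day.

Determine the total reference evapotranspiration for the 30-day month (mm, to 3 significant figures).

176 mm

ET₀ = 0.30 × (0.46 × 24.8 + 8.13) = 0.30 × 19.538 = 5.8614 mm/d
Monthly total = 5.8614 × 30 = 175.842 mm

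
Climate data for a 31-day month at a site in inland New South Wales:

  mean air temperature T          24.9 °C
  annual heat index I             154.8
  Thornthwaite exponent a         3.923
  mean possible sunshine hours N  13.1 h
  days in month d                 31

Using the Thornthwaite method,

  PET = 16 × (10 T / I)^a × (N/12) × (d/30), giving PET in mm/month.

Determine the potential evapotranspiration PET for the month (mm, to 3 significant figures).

116 mm

10T/I = 10 × 24.9 / 154.8 = 1.6085
(10T/I)^a = 1.6085^3.923 = 6.4534
Uncorrected PET = 16 × 6.4534 = 103.254 mm
Correction = (N/12)(d/30) = (13.1/12)(31/30) = 1.1281
PET = 103.254 × 1.1281 = 116.481 mm/month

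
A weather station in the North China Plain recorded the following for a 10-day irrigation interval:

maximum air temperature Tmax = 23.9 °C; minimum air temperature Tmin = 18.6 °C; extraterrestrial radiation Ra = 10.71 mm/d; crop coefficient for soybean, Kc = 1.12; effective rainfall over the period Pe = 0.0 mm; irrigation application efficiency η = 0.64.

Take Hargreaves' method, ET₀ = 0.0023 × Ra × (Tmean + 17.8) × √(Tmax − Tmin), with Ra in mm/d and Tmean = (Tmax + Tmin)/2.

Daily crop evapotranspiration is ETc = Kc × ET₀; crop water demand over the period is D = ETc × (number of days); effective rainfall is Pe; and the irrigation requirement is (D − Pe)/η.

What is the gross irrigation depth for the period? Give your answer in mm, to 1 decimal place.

38.8 mm

Tmean = (23.9 + 18.6)/2 = 21.25 °C
ET₀ = 0.0023 × 10.71 × (21.25 + 17.8) × √5.3 = 0.0023 × 10.71 × 39.05 × 2.3022 = 2.2145 mm/d
ETc = Kc × ET₀ = 1.12 × 2.2145 = 2.4802 mm/d
Crop demand D = ETc × 10 d = 2.4802 × 10 = 24.802 mm
D − Pe = 24.802 − 0.0 = 24.802 mm
Gross irrigation = 24.802 / 0.64 = 38.753 mm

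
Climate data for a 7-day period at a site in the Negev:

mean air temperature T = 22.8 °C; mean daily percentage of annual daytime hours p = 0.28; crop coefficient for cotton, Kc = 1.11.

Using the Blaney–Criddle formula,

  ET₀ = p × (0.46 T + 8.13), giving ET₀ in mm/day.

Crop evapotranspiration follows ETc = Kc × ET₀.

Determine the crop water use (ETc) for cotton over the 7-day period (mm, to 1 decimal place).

ET₀ = 0.28 × (0.46 × 22.8 + 8.13) = 0.28 × 18.618 = 5.2130 mm/d
ETc = Kc × ET₀ = 1.11 × 5.2130 = 5.7864 mm/d
Over 7 days: 5.7864 × 7 = 40.505 mm

40.5 mm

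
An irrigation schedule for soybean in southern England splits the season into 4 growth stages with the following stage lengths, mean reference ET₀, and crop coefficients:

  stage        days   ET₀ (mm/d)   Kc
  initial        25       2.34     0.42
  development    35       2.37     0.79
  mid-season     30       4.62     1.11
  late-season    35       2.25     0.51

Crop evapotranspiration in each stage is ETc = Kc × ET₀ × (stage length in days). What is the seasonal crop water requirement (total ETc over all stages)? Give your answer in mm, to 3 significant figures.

284 mm

initial: 0.42 × 2.34 × 25 = 24.57 mm
development: 0.79 × 2.37 × 35 = 65.53 mm
mid-season: 1.11 × 4.62 × 30 = 153.85 mm
late-season: 0.51 × 2.25 × 35 = 40.16 mm
Seasonal total = 284.11 mm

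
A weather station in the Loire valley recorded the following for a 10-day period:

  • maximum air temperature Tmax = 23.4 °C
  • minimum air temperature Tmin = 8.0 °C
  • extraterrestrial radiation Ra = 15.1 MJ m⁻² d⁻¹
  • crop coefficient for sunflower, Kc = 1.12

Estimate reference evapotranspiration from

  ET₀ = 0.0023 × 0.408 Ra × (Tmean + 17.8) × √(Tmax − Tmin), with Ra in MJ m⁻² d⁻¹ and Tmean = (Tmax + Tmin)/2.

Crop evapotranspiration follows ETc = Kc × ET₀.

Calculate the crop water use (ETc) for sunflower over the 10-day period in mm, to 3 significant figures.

20.9 mm

Tmean = (23.4 + 8.0)/2 = 15.70 °C
0.408 Ra = 0.408 × 15.1 = 6.1608 mm/d equivalent
ET₀ = 0.0023 × 6.1608 × (15.70 + 17.8) × √15.4 = 0.0023 × 6.1608 × 33.50 × 3.9243 = 1.8628 mm/d
ETc = Kc × ET₀ = 1.12 × 1.8628 = 2.0863 mm/d
Over 10 days: 2.0863 × 10 = 20.863 mm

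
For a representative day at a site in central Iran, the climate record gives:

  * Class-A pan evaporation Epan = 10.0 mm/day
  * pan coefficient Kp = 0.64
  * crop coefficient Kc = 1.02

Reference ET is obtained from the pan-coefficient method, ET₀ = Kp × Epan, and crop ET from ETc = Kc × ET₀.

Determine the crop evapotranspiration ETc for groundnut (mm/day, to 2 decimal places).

6.53 mm/day

ET₀ = 0.64 × 10.0 = 6.4000 mm/d
ETc = Kc × ET₀ = 1.02 × 6.4000 = 6.5280 mm/d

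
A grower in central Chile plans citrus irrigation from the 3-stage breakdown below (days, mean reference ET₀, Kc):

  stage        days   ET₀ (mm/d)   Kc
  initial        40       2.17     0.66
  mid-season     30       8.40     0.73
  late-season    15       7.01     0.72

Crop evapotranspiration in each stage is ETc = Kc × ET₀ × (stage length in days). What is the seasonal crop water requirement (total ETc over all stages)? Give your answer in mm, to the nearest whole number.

initial: 0.66 × 2.17 × 40 = 57.29 mm
mid-season: 0.73 × 8.40 × 30 = 183.96 mm
late-season: 0.72 × 7.01 × 15 = 75.71 mm
Seasonal total = 316.96 mm

317 mm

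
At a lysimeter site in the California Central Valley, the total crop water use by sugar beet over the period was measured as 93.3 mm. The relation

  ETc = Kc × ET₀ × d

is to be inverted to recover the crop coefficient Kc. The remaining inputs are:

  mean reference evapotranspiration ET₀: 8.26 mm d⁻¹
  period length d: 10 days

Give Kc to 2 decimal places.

1.13

ETc = Kc × ET₀ × d  ⇒  Kc = ETc / (ET₀ × d)
Kc = 93.3 / (8.26 × 10) = 93.3 / 82.60 = 1.1295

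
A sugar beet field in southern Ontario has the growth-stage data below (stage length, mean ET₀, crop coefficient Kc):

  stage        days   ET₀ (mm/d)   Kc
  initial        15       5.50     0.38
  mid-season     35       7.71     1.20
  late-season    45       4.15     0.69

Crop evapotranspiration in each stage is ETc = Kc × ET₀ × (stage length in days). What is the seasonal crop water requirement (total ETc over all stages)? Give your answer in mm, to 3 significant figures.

initial: 0.38 × 5.50 × 15 = 31.35 mm
mid-season: 1.20 × 7.71 × 35 = 323.82 mm
late-season: 0.69 × 4.15 × 45 = 128.86 mm
Seasonal total = 484.03 mm

484 mm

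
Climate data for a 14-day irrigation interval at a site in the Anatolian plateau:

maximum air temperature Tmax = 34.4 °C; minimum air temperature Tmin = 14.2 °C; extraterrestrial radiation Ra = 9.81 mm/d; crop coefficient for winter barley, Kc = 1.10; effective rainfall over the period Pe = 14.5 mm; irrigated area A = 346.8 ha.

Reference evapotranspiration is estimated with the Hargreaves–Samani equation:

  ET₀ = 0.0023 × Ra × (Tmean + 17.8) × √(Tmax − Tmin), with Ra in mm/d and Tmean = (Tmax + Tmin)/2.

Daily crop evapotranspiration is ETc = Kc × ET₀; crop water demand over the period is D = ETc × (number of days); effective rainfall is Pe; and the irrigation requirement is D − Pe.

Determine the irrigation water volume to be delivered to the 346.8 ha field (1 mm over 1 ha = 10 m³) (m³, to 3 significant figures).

178000 m³

Tmean = (34.4 + 14.2)/2 = 24.30 °C
ET₀ = 0.0023 × 9.81 × (24.30 + 17.8) × √20.2 = 0.0023 × 9.81 × 42.10 × 4.4944 = 4.2692 mm/d
ETc = Kc × ET₀ = 1.10 × 4.2692 = 4.6961 mm/d
Crop demand D = ETc × 14 d = 4.6961 × 14 = 65.745 mm
D − Pe = 65.745 − 14.5 = 51.245 mm
Volume = 51.245 mm × 346.8 ha × 10 = 177717.7 m³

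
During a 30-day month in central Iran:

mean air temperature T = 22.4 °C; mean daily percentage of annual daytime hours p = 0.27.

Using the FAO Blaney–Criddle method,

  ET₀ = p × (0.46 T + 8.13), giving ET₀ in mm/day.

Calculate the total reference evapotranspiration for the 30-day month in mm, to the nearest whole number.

ET₀ = 0.27 × (0.46 × 22.4 + 8.13) = 0.27 × 18.434 = 4.9772 mm/d
Monthly total = 4.9772 × 30 = 149.316 mm

149 mm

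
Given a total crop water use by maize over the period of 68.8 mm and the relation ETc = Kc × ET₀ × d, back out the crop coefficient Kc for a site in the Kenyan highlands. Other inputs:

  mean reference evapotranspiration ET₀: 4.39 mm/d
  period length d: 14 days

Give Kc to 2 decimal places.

1.12

ETc = Kc × ET₀ × d  ⇒  Kc = ETc / (ET₀ × d)
Kc = 68.8 / (4.39 × 14) = 68.8 / 61.46 = 1.1194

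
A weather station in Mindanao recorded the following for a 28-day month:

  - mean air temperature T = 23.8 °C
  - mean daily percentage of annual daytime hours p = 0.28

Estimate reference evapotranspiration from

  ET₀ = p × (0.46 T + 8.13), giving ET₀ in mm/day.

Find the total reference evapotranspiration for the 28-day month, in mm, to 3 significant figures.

ET₀ = 0.28 × (0.46 × 23.8 + 8.13) = 0.28 × 19.078 = 5.3418 mm/d
Monthly total = 5.3418 × 28 = 149.570 mm

150 mm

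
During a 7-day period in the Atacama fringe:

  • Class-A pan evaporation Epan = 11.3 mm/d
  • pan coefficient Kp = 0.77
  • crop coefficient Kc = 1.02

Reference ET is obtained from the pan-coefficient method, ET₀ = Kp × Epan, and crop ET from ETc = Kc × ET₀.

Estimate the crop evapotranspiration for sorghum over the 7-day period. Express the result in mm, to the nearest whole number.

ET₀ = 0.77 × 11.3 = 8.7010 mm/d
ETc = Kc × ET₀ = 1.02 × 8.7010 = 8.8750 mm/d
Over 7 days: 8.8750 × 7 = 62.125 mm

62 mm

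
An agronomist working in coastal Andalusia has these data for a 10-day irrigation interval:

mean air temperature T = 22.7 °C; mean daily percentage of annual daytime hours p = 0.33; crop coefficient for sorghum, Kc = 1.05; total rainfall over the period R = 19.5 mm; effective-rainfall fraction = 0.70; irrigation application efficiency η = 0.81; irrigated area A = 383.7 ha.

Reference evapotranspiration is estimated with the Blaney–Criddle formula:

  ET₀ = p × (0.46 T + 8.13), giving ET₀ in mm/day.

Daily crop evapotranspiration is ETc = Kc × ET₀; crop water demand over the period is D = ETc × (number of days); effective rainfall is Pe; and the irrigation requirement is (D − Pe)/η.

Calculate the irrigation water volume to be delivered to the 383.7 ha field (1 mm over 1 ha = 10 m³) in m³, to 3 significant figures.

240000 m³

ET₀ = 0.33 × (0.46 × 22.7 + 8.13) = 0.33 × 18.572 = 6.1288 mm/d
ETc = Kc × ET₀ = 1.05 × 6.1288 = 6.4352 mm/d
Crop demand D = ETc × 10 d = 6.4352 × 10 = 64.352 mm
Pe = 0.70 × 19.5 = 13.650 mm
D − Pe = 64.352 − 13.650 = 50.702 mm
Gross irrigation = 50.702 / 0.81 = 62.595 mm
Volume = 62.595 mm × 383.7 ha × 10 = 240177.0 m³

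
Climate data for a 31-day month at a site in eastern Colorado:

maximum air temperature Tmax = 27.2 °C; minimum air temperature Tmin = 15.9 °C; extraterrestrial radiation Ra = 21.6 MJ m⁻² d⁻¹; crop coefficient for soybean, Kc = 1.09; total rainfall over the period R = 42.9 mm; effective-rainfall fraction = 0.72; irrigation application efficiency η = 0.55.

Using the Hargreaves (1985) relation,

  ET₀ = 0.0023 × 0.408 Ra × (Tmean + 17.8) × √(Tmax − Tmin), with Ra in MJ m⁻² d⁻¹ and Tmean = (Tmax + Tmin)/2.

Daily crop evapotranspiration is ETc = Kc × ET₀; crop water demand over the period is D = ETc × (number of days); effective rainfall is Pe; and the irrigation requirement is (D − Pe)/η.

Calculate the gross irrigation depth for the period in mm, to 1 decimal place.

Tmean = (27.2 + 15.9)/2 = 21.55 °C
0.408 Ra = 0.408 × 21.6 = 8.8128 mm/d equivalent
ET₀ = 0.0023 × 8.8128 × (21.55 + 17.8) × √11.3 = 0.0023 × 8.8128 × 39.35 × 3.3615 = 2.6811 mm/d
ETc = Kc × ET₀ = 1.09 × 2.6811 = 2.9224 mm/d
Crop demand D = ETc × 31 d = 2.9224 × 31 = 90.594 mm
Pe = 0.72 × 42.9 = 30.888 mm
D − Pe = 90.594 − 30.888 = 59.706 mm
Gross irrigation = 59.706 / 0.55 = 108.556 mm

108.6 mm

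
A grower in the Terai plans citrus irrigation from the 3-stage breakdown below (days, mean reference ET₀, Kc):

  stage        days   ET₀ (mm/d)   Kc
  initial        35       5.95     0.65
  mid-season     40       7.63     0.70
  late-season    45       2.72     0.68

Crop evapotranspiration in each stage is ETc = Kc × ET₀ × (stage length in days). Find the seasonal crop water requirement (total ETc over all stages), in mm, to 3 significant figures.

432 mm

initial: 0.65 × 5.95 × 35 = 135.36 mm
mid-season: 0.70 × 7.63 × 40 = 213.64 mm
late-season: 0.68 × 2.72 × 45 = 83.23 mm
Seasonal total = 432.23 mm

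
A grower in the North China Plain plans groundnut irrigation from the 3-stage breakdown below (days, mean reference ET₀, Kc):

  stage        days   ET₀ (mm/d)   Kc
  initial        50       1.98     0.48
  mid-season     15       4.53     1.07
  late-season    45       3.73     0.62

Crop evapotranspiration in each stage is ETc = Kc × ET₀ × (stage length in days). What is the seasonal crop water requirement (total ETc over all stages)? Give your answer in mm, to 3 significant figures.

initial: 0.48 × 1.98 × 50 = 47.52 mm
mid-season: 1.07 × 4.53 × 15 = 72.71 mm
late-season: 0.62 × 3.73 × 45 = 104.07 mm
Seasonal total = 224.30 mm

224 mm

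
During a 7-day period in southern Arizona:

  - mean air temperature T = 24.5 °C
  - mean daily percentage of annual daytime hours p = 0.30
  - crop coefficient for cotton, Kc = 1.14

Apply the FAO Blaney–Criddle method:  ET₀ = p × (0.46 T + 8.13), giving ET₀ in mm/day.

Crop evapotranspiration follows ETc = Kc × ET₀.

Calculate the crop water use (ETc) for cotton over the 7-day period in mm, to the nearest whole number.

ET₀ = 0.30 × (0.46 × 24.5 + 8.13) = 0.30 × 19.400 = 5.8200 mm/d
ETc = Kc × ET₀ = 1.14 × 5.8200 = 6.6348 mm/d
Over 7 days: 6.6348 × 7 = 46.444 mm

46 mm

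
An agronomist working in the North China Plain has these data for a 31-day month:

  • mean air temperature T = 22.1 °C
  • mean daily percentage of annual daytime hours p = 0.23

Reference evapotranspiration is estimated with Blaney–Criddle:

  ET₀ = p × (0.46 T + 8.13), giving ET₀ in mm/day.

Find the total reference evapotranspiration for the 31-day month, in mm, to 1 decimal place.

ET₀ = 0.23 × (0.46 × 22.1 + 8.13) = 0.23 × 18.296 = 4.2081 mm/d
Monthly total = 4.2081 × 31 = 130.451 mm

130.5 mm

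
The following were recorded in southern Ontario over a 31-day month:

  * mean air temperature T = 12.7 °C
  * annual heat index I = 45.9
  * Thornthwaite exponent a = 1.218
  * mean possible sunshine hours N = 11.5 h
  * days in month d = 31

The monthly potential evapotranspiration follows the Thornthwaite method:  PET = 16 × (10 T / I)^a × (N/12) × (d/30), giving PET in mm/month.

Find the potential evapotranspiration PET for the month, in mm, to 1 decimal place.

10T/I = 10 × 12.7 / 45.9 = 2.7669
(10T/I)^a = 2.7669^1.218 = 3.4542
Uncorrected PET = 16 × 3.4542 = 55.267 mm
Correction = (N/12)(d/30) = (11.5/12)(31/30) = 0.9903
PET = 55.267 × 0.9903 = 54.731 mm/month

54.7 mm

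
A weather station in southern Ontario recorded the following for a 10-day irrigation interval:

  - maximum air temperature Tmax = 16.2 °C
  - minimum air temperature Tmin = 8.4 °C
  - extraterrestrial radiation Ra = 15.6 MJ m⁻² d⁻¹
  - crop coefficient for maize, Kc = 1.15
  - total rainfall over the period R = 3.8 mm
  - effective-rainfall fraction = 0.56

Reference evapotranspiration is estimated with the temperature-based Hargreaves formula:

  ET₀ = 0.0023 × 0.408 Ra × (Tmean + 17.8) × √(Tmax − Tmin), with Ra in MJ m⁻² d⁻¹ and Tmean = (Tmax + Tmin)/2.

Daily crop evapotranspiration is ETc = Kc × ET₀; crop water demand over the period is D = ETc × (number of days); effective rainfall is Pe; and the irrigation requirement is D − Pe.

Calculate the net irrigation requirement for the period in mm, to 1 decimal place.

12.0 mm

Tmean = (16.2 + 8.4)/2 = 12.30 °C
0.408 Ra = 0.408 × 15.6 = 6.3648 mm/d equivalent
ET₀ = 0.0023 × 6.3648 × (12.30 + 17.8) × √7.8 = 0.0023 × 6.3648 × 30.10 × 2.7928 = 1.2306 mm/d
ETc = Kc × ET₀ = 1.15 × 1.2306 = 1.4152 mm/d
Crop demand D = ETc × 10 d = 1.4152 × 10 = 14.152 mm
Pe = 0.56 × 3.8 = 2.128 mm
D − Pe = 14.152 − 2.128 = 12.024 mm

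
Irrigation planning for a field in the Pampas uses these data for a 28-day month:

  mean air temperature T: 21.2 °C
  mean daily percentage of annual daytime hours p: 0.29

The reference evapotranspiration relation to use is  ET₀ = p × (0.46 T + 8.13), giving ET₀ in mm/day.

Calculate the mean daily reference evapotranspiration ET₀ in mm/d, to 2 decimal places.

5.19 mm/d

ET₀ = 0.29 × (0.46 × 21.2 + 8.13) = 0.29 × 17.882 = 5.1858 mm/d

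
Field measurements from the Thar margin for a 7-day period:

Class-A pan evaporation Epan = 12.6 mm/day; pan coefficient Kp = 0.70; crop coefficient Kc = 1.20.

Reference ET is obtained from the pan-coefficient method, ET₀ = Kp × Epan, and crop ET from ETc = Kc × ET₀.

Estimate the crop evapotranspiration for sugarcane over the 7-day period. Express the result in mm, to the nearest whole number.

74 mm

ET₀ = 0.70 × 12.6 = 8.8200 mm/d
ETc = Kc × ET₀ = 1.20 × 8.8200 = 10.5840 mm/d
Over 7 days: 10.5840 × 7 = 74.088 mm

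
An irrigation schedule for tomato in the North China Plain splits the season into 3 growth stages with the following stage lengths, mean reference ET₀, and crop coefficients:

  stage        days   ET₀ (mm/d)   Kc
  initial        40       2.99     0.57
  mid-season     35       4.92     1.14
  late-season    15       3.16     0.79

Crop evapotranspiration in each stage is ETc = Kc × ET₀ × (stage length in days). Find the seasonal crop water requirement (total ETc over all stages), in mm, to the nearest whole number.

302 mm

initial: 0.57 × 2.99 × 40 = 68.17 mm
mid-season: 1.14 × 4.92 × 35 = 196.31 mm
late-season: 0.79 × 3.16 × 15 = 37.45 mm
Seasonal total = 301.93 mm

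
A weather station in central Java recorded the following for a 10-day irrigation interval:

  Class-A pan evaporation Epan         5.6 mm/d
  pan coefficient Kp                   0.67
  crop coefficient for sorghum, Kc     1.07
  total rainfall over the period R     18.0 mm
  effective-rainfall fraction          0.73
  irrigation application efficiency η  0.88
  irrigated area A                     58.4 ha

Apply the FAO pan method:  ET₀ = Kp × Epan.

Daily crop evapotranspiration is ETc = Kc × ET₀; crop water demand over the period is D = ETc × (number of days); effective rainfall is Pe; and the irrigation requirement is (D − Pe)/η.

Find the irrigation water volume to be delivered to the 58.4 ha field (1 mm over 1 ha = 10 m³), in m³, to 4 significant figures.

ET₀ = 0.67 × 5.6 = 3.7520 mm/d
ETc = Kc × ET₀ = 1.07 × 3.7520 = 4.0146 mm/d
Crop demand D = ETc × 10 d = 4.0146 × 10 = 40.146 mm
Pe = 0.73 × 18.0 = 13.140 mm
D − Pe = 40.146 − 13.140 = 27.006 mm
Gross irrigation = 27.006 / 0.88 = 30.689 mm
Volume = 30.689 mm × 58.4 ha × 10 = 17922.4 m³

17920 m³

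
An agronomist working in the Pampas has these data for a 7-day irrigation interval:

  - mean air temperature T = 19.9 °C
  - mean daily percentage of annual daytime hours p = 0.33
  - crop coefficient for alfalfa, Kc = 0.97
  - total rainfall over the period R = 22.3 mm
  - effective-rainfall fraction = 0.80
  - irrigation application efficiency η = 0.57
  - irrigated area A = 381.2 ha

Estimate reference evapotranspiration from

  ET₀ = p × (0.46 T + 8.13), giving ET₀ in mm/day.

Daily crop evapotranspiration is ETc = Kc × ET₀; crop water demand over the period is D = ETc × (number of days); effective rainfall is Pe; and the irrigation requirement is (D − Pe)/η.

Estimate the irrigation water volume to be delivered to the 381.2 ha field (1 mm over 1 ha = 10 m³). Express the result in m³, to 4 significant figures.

ET₀ = 0.33 × (0.46 × 19.9 + 8.13) = 0.33 × 17.284 = 5.7037 mm/d
ETc = Kc × ET₀ = 0.97 × 5.7037 = 5.5326 mm/d
Crop demand D = ETc × 7 d = 5.5326 × 7 = 38.728 mm
Pe = 0.80 × 22.3 = 17.840 mm
D − Pe = 38.728 − 17.840 = 20.888 mm
Gross irrigation = 20.888 / 0.57 = 36.646 mm
Volume = 36.646 mm × 381.2 ha × 10 = 139694.6 m³

139700 m³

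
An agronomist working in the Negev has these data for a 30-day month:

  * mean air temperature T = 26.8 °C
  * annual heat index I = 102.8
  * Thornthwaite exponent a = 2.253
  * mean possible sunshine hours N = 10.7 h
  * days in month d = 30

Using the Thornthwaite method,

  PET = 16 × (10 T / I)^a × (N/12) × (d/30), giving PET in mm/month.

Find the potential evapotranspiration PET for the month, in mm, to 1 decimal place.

10T/I = 10 × 26.8 / 102.8 = 2.6070
(10T/I)^a = 2.6070^2.253 = 8.6610
Uncorrected PET = 16 × 8.6610 = 138.576 mm
Correction = (N/12)(d/30) = (10.7/12)(30/30) = 0.8917
PET = 138.576 × 0.8917 = 123.568 mm/month

123.6 mm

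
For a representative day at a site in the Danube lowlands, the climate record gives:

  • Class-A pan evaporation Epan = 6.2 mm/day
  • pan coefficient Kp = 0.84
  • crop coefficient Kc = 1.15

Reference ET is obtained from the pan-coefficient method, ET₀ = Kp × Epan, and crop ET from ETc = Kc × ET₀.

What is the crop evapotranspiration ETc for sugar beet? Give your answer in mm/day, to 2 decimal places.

ET₀ = 0.84 × 6.2 = 5.2080 mm/d
ETc = Kc × ET₀ = 1.15 × 5.2080 = 5.9892 mm/d

5.99 mm/day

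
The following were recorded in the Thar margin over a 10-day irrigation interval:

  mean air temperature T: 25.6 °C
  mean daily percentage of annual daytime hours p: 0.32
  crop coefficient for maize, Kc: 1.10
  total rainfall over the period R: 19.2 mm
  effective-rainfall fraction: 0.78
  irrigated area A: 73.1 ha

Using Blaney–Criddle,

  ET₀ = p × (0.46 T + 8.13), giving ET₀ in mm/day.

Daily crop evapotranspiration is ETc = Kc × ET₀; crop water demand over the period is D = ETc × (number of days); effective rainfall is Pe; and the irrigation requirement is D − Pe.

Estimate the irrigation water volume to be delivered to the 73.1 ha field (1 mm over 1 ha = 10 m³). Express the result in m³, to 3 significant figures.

40300 m³

ET₀ = 0.32 × (0.46 × 25.6 + 8.13) = 0.32 × 19.906 = 6.3699 mm/d
ETc = Kc × ET₀ = 1.10 × 6.3699 = 7.0069 mm/d
Crop demand D = ETc × 10 d = 7.0069 × 10 = 70.069 mm
Pe = 0.78 × 19.2 = 14.976 mm
D − Pe = 70.069 − 14.976 = 55.093 mm
Volume = 55.093 mm × 73.1 ha × 10 = 40273.0 m³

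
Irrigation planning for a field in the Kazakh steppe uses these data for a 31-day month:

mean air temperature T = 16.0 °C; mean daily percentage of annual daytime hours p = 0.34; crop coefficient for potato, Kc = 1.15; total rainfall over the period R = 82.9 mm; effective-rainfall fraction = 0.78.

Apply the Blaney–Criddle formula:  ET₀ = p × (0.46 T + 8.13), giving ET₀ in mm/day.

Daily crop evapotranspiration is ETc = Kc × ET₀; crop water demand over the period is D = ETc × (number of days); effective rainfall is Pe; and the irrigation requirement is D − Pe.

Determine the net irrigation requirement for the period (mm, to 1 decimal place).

123.1 mm

ET₀ = 0.34 × (0.46 × 16.0 + 8.13) = 0.34 × 15.490 = 5.2666 mm/d
ETc = Kc × ET₀ = 1.15 × 5.2666 = 6.0566 mm/d
Crop demand D = ETc × 31 d = 6.0566 × 31 = 187.755 mm
Pe = 0.78 × 82.9 = 64.662 mm
D − Pe = 187.755 − 64.662 = 123.093 mm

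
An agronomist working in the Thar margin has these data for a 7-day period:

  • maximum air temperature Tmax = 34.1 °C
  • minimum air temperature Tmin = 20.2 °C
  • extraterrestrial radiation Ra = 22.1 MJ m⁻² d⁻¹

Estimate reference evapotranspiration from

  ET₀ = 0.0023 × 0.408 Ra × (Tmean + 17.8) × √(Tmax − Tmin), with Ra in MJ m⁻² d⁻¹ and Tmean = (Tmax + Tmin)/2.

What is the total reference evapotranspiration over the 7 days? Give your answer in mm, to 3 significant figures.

Tmean = (34.1 + 20.2)/2 = 27.15 °C
0.408 Ra = 0.408 × 22.1 = 9.0168 mm/d equivalent
ET₀ = 0.0023 × 9.0168 × (27.15 + 17.8) × √13.9 = 0.0023 × 9.0168 × 44.95 × 3.7283 = 3.4755 mm/d
Over 7 days: 3.4755 × 7 = 24.329 mm

24.3 mm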